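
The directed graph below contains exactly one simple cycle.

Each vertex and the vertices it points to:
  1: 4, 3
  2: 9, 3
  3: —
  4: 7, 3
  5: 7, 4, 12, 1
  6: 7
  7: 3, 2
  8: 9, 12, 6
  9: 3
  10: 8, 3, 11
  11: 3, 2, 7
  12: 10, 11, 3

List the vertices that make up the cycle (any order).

8, 10, 12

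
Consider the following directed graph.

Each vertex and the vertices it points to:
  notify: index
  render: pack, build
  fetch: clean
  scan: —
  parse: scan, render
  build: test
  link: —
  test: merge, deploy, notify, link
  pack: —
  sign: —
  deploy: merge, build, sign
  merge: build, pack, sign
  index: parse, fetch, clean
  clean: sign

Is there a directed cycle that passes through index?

Yes

index is on a cycle iff index can reach itself via ≥1 edge.
index → parse → render → build → test → notify → index — yes.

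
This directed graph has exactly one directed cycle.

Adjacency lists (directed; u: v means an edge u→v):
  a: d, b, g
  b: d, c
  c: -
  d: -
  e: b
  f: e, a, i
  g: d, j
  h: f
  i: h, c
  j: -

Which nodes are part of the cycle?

f, h, i

DFS with gray/black marking from f:
f gray
  e gray
    b gray
      d gray
      d black
      c gray
      c black
    b black
  e black
  a gray
    a→d: d black — skip
    a→b: b black — skip
    g gray
      g→d: d black — skip
      j gray
      j black
    g black
  a black
  i gray
    h gray
      h→f: f is gray → back edge
Back edge closes the cycle f → i → h → f; its vertices are {f, h, i}.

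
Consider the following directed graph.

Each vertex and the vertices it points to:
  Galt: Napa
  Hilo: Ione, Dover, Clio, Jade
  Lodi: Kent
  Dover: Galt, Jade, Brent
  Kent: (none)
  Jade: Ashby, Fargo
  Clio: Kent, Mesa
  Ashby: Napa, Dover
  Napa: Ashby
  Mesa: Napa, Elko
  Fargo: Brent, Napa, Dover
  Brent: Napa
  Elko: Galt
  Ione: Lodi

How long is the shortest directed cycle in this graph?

For each vertex v, BFS finds the shortest path from v back to v.
The shortest such closed walk is Ashby → Napa → Ashby, length 2.

2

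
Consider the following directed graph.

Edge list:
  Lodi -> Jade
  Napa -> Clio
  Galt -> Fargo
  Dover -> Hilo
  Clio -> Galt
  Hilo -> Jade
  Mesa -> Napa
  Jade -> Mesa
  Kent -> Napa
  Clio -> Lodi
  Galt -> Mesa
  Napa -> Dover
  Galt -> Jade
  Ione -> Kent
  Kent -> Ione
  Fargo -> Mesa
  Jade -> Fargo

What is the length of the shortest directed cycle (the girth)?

2

For each vertex v, BFS finds the shortest path from v back to v.
The shortest such closed walk is Kent → Ione → Kent, length 2.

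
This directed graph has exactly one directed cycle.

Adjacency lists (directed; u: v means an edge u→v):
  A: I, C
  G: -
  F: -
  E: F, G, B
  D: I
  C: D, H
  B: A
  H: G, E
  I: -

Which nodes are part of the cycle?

A, B, C, E, H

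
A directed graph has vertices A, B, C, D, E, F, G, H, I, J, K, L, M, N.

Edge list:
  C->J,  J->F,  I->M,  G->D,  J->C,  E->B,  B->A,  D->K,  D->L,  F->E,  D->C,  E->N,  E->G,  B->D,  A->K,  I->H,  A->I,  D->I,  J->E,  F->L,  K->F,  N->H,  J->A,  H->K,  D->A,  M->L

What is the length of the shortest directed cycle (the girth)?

2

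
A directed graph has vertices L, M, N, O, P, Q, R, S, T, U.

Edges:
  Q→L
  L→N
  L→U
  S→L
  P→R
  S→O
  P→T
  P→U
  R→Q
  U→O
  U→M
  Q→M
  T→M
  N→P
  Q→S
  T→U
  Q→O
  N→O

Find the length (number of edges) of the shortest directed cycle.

For each vertex v, BFS finds the shortest path from v back to v.
The shortest such closed walk is L → N → P → R → Q → L, length 5.

5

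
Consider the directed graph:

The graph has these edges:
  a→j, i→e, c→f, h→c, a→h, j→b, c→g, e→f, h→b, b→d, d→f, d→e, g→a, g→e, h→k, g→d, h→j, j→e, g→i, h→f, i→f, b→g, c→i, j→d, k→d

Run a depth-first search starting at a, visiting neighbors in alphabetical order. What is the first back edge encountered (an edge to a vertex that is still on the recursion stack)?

DFS from a (visiting neighbors in alphabetical order); mark gray on enter, black on exit:
a gray
  h gray
    b gray
      d gray
        e gray
          f gray
          f black
        e black
        d→f: f black — skip
      d black
      g gray
        g→a: a is gray → back edge
First back edge: g → a.

g→a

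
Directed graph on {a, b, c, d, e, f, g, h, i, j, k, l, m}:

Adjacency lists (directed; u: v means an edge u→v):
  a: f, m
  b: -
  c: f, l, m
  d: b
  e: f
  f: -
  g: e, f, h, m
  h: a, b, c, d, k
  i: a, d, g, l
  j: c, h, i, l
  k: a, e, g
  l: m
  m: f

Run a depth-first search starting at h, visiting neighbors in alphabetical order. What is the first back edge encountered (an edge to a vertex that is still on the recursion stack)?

DFS from h (visiting neighbors in alphabetical order); mark gray on enter, black on exit:
h gray
  a gray
    f gray
    f black
    m gray
      m→f: f black — skip
    m black
  a black
  b gray
  b black
  c gray
    c→f: f black — skip
    l gray
      l→m: m black — skip
    l black
    c→m: m black — skip
  c black
  d gray
    d→b: b black — skip
  d black
  k gray
    k→a: a black — skip
    e gray
      e→f: f black — skip
    e black
    g gray
      g→e: e black — skip
      g→f: f black — skip
      g→h: h is gray → back edge
First back edge: g → h.

g→h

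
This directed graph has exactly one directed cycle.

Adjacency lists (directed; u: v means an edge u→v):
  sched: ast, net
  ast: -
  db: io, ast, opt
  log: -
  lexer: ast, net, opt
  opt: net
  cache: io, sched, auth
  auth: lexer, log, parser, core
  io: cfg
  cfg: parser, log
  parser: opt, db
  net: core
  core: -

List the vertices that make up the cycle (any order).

db, io, cfg, parser

DFS with gray/black marking from io:
io gray
  cfg gray
    parser gray
      opt gray
        net gray
          core gray
          core black
        net black
      opt black
      db gray
        db→io: io is gray → back edge
Back edge closes the cycle io → cfg → parser → db → io; its vertices are {db, io, cfg, parser}.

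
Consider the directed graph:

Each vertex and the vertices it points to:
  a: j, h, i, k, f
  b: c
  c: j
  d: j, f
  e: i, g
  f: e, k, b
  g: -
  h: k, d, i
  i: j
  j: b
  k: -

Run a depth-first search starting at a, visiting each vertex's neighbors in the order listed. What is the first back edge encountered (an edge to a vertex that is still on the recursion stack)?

c->j

DFS from a (visiting each vertex's neighbors in the order listed); mark gray on enter, black on exit:
a gray
  j gray
    b gray
      c gray
        c→j: j is gray → back edge
First back edge: c → j.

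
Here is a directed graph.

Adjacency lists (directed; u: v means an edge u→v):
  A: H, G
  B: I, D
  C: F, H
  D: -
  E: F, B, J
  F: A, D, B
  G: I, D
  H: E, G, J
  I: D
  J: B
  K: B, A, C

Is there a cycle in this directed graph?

Yes

DFS with white/gray/black marking, starting from D:
D gray
D black
A gray
  H gray
    E gray
      F gray
        F→A: A is gray → back edge
Back edge found, so a cycle exists: A → H → E → F → A.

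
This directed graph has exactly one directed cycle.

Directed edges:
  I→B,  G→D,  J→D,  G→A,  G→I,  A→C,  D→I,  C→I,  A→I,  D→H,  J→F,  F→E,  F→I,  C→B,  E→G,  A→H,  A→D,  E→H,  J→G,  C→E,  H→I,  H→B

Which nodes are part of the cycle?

A, C, E, G

DFS with gray/black marking from E:
E gray
  H gray
    I gray
      B gray
      B black
    I black
    H→B: B black — skip
  H black
  G gray
    D gray
      D→H: H black — skip
      D→I: I black — skip
    D black
    A gray
      A→D: D black — skip
      A→I: I black — skip
      C gray
        C→I: I black — skip
        C→B: B black — skip
        C→E: E is gray → back edge
Back edge closes the cycle E → G → A → C → E; its vertices are {A, C, E, G}.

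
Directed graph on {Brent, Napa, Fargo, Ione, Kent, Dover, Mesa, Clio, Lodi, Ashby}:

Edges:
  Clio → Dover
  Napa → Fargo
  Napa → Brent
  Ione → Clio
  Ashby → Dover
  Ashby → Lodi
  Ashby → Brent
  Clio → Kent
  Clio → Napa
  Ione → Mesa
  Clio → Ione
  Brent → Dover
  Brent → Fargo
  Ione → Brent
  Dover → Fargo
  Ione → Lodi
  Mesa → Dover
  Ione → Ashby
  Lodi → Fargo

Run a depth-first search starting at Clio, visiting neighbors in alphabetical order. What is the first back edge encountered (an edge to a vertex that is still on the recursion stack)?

DFS from Clio (visiting neighbors in alphabetical order); mark gray on enter, black on exit:
Clio gray
  Dover gray
    Fargo gray
    Fargo black
  Dover black
  Ione gray
    Ashby gray
      Brent gray
        Brent→Dover: Dover black — skip
        Brent→Fargo: Fargo black — skip
      Brent black
      Ashby→Dover: Dover black — skip
      Lodi gray
        Lodi→Fargo: Fargo black — skip
      Lodi black
    Ashby black
    Ione→Brent: Brent black — skip
    Ione→Clio: Clio is gray → back edge
First back edge: Ione → Clio.

Ione->Clio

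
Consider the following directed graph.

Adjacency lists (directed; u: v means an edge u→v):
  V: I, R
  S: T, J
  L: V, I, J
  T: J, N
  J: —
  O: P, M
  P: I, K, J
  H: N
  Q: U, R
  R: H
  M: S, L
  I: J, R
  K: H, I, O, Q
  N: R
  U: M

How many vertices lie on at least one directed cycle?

6

A vertex is on a directed cycle iff it belongs to a strongly connected component of size ≥ 2 (or has a self-loop).
The vertices on cycles are {H, K, N, O, P, R} — 6 in total.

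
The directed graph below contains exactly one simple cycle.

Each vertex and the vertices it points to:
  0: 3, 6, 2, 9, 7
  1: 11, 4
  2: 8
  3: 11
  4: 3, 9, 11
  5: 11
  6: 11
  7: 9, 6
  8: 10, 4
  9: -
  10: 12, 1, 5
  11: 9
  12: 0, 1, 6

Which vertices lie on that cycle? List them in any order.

0, 2, 8, 10, 12

DFS with gray/black marking from 10:
10 gray
  12 gray
    0 gray
      3 gray
        11 gray
          9 gray
          9 black
        11 black
      3 black
      6 gray
        6→11: 11 black — skip
      6 black
      2 gray
        8 gray
          8→10: 10 is gray → back edge
Back edge closes the cycle 10 → 12 → 0 → 2 → 8 → 10; its vertices are {0, 2, 8, 10, 12}.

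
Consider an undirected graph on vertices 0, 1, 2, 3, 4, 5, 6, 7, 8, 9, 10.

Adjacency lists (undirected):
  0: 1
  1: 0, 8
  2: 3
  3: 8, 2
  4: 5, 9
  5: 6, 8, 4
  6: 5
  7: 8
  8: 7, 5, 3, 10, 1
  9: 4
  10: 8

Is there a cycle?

No

DFS, tracking each vertex's parent; an edge to a visited non-parent vertex closes a cycle.
Start from 7:
visit 7 (parent –)
  visit 8 (parent 7)
    8–7: parent, skip
    visit 5 (parent 8)
      visit 6 (parent 5)
        6–5: parent, skip
      5–8: parent, skip
      visit 4 (parent 5)
        4–5: parent, skip
        visit 9 (parent 4)
          9–4: parent, skip
    visit 3 (parent 8)
      3–8: parent, skip
      visit 2 (parent 3)
        2–3: parent, skip
    visit 10 (parent 8)
      10–8: parent, skip
    visit 1 (parent 8)
      visit 0 (parent 1)
        0–1: parent, skip
      1–8: parent, skip
No non-parent visited neighbor found — the graph is a forest.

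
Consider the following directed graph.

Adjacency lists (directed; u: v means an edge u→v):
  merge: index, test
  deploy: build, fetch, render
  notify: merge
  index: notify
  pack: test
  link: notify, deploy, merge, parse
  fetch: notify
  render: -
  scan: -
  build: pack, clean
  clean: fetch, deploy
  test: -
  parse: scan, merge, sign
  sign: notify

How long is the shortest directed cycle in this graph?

3

For each vertex v, BFS finds the shortest path from v back to v.
The shortest such closed walk is deploy → build → clean → deploy, length 3.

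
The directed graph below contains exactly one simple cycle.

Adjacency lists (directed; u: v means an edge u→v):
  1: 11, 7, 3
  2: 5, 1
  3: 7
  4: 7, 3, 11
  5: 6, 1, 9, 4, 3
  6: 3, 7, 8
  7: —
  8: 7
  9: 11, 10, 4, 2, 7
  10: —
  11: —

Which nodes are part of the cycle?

2, 5, 9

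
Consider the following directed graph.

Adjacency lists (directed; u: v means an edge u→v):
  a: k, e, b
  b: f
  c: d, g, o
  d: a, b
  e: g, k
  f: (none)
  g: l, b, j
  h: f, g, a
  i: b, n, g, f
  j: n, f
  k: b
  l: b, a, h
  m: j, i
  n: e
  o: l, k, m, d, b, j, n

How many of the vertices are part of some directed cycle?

7

A vertex is on a directed cycle iff it belongs to a strongly connected component of size ≥ 2 (or has a self-loop).
The vertices on cycles are {a, e, g, h, j, l, n} — 7 in total.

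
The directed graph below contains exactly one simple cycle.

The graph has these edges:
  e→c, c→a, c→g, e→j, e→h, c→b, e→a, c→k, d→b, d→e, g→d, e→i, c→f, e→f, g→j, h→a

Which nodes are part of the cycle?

DFS with gray/black marking from d:
d gray
  e gray
    f gray
    f black
    c gray
      a gray
      a black
      b gray
      b black
      k gray
      k black
      c→f: f black — skip
      g gray
        j gray
        j black
        g→d: d is gray → back edge
Back edge closes the cycle d → e → c → g → d; its vertices are {c, d, e, g}.

c, d, e, g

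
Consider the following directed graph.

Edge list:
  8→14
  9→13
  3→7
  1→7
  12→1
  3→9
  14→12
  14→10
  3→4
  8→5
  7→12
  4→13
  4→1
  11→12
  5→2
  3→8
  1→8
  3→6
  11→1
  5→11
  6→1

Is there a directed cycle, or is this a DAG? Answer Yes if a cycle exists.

Yes

DFS with white/gray/black marking, starting from 4:
4 gray
  13 gray
  13 black
  1 gray
    8 gray
      5 gray
        2 gray
        2 black
        11 gray
          12 gray
            12→1: 1 is gray → back edge
Back edge found, so a cycle exists: 1 → 8 → 5 → 11 → 12 → 1.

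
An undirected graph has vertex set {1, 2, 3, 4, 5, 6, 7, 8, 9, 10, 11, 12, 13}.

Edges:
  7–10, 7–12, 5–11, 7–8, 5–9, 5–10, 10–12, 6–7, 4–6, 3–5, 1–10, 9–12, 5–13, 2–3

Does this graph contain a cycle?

Yes

DFS, tracking each vertex's parent; an edge to a visited non-parent vertex closes a cycle.
Start from 12:
visit 12 (parent –)
  visit 7 (parent 12)
    visit 8 (parent 7)
      8–7: parent, skip
    visit 6 (parent 7)
      6–7: parent, skip
      visit 4 (parent 6)
        4–6: parent, skip
    7–12: parent, skip
    visit 10 (parent 7)
      visit 1 (parent 10)
        1–10: parent, skip
      visit 5 (parent 10)
        visit 13 (parent 5)
          13–5: parent, skip
        visit 9 (parent 5)
          9–12: 12 visited and ≠ parent → cycle
Cycle: 12 – 7 – 10 – 5 – 9 – 12.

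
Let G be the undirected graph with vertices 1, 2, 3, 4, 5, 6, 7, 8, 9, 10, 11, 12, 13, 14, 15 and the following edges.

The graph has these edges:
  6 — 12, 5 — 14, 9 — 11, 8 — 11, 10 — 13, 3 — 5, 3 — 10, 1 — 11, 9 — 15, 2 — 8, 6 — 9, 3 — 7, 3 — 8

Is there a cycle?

No

DFS, tracking each vertex's parent; an edge to a visited non-parent vertex closes a cycle.
Start from 11:
visit 11 (parent –)
  visit 8 (parent 11)
    8–11: parent, skip
    visit 3 (parent 8)
      visit 10 (parent 3)
        visit 13 (parent 10)
          13–10: parent, skip
        10–3: parent, skip
      visit 5 (parent 3)
        visit 14 (parent 5)
          14–5: parent, skip
        5–3: parent, skip
      visit 7 (parent 3)
        7–3: parent, skip
      3–8: parent, skip
    visit 2 (parent 8)
      2–8: parent, skip
  visit 9 (parent 11)
    visit 15 (parent 9)
      15–9: parent, skip
    visit 6 (parent 9)
      6–9: parent, skip
      visit 12 (parent 6)
        12–6: parent, skip
    9–11: parent, skip
  visit 1 (parent 11)
    1–11: parent, skip
visit 4 (parent –)
No non-parent visited neighbor found — the graph is a forest.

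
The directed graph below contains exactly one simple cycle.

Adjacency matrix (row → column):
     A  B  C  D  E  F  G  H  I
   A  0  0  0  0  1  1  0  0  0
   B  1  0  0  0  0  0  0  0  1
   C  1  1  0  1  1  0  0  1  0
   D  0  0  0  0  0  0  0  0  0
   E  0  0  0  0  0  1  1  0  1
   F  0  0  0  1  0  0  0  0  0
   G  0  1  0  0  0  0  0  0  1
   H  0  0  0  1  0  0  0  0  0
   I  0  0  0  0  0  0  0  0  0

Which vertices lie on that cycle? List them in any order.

A, B, E, G

DFS with gray/black marking from E:
E gray
  I gray
  I black
  G gray
    B gray
      B→I: I black — skip
      A gray
        A→E: E is gray → back edge
Back edge closes the cycle E → G → B → A → E; its vertices are {A, B, E, G}.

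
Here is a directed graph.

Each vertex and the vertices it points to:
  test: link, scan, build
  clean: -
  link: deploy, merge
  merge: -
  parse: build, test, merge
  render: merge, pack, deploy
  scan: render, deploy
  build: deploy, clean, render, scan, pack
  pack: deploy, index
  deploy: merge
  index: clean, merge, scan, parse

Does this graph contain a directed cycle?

DFS with white/gray/black marking, starting from index:
index gray
  clean gray
  clean black
  merge gray
  merge black
  scan gray
    render gray
      render→merge: merge black — skip
      pack gray
        deploy gray
          deploy→merge: merge black — skip
        deploy black
        pack→index: index is gray → back edge
Back edge found, so a cycle exists: index → scan → render → pack → index.

Yes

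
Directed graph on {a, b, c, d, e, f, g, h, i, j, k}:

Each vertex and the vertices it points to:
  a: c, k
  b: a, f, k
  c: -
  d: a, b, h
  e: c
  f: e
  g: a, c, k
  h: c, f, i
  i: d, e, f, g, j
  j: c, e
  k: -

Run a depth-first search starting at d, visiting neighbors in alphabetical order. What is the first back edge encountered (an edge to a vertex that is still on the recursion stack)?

i->d

DFS from d (visiting neighbors in alphabetical order); mark gray on enter, black on exit:
d gray
  a gray
    c gray
    c black
    k gray
    k black
  a black
  b gray
    b→a: a black — skip
    f gray
      e gray
        e→c: c black — skip
      e black
    f black
    b→k: k black — skip
  b black
  h gray
    h→c: c black — skip
    h→f: f black — skip
    i gray
      i→d: d is gray → back edge
First back edge: i → d.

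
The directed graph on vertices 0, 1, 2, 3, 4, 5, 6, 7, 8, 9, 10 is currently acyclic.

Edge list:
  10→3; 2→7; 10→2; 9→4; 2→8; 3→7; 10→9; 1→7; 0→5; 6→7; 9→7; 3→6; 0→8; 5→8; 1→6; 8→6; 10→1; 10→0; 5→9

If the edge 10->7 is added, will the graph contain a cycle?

Adding 10→7 creates a cycle iff 7 can already reach 10.
Explore from 7: no path reaches 10. The graph stays acyclic.

No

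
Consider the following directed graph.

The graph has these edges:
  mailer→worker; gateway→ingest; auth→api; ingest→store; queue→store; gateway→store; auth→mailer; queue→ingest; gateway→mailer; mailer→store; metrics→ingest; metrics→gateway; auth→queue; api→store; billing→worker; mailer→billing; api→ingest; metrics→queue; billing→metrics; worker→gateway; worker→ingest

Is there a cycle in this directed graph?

Yes

DFS with white/gray/black marking, starting from store:
store gray
store black
worker gray
  gateway gray
    gateway→store: store black — skip
    ingest gray
      ingest→store: store black — skip
    ingest black
    mailer gray
      mailer→worker: worker is gray → back edge
Back edge found, so a cycle exists: worker → gateway → mailer → worker.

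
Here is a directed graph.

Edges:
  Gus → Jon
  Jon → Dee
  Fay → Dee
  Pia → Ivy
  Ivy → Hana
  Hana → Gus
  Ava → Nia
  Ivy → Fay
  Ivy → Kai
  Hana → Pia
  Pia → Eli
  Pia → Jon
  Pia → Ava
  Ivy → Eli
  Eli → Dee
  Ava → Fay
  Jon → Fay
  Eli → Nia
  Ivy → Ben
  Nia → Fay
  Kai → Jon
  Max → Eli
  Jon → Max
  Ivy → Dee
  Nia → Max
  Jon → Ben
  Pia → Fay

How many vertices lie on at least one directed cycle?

6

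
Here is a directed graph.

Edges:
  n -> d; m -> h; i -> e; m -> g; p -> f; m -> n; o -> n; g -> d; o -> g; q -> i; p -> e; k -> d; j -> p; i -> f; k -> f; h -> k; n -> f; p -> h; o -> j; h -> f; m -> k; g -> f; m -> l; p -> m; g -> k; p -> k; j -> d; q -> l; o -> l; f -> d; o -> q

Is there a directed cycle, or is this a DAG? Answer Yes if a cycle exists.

DFS with white/gray/black marking, starting from m:
m gray
  h gray
    k gray
      f gray
        d gray
        d black
      f black
      k→d: d black — skip
    k black
    h→f: f black — skip
  h black
  m→k: k black — skip
  n gray
    n→d: d black — skip
    n→f: f black — skip
  n black
  g gray
    g→f: f black — skip
    g→k: k black — skip
    g→d: d black — skip
  g black
  l gray
  l black
m black
e gray
e black
i gray
  i→f: f black — skip
  i→e: e black — skip
i black
j gray
  p gray
    p→k: k black — skip
    p→f: f black — skip
    p→m: m black — skip
    p→e: e black — skip
    p→h: h black — skip
  p black
  j→d: d black — skip
j black
o gray
  o→n: n black — skip
  o→g: g black — skip
  o→j: j black — skip
  q gray
    q→i: i black — skip
    q→l: l black — skip
  q black
  o→l: l black — skip
o black
Every edge goes to a white or black vertex — no back edge, so the graph is acyclic.

No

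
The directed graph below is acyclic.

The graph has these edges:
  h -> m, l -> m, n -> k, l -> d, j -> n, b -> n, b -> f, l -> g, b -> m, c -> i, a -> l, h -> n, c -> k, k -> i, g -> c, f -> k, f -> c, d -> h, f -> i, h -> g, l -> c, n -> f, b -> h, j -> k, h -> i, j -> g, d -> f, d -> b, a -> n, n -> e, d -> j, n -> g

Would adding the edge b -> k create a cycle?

Adding b→k creates a cycle iff k can already reach b.
Explore from k: no path reaches b. The graph stays acyclic.

No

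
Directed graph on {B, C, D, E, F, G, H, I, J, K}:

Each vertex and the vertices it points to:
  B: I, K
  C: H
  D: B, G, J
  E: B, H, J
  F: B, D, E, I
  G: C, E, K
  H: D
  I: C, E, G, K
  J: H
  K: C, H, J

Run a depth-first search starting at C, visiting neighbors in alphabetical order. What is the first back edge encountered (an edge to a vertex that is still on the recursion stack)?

DFS from C (visiting neighbors in alphabetical order); mark gray on enter, black on exit:
C gray
  H gray
    D gray
      B gray
        I gray
          I→C: C is gray → back edge
First back edge: I → C.

I->C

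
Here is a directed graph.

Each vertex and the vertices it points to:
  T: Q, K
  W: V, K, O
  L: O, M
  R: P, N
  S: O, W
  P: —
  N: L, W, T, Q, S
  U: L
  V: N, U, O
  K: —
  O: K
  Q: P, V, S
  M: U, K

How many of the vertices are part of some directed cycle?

A vertex is on a directed cycle iff it belongs to a strongly connected component of size ≥ 2 (or has a self-loop).
The vertices on cycles are {L, M, N, Q, S, T, U, V, W} — 9 in total.

9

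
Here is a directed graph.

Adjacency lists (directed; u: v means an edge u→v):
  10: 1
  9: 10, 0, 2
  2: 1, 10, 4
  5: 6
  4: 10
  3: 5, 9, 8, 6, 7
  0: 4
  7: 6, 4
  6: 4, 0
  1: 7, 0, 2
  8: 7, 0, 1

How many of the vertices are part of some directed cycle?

7

A vertex is on a directed cycle iff it belongs to a strongly connected component of size ≥ 2 (or has a self-loop).
The vertices on cycles are {0, 1, 2, 4, 6, 7, 10} — 7 in total.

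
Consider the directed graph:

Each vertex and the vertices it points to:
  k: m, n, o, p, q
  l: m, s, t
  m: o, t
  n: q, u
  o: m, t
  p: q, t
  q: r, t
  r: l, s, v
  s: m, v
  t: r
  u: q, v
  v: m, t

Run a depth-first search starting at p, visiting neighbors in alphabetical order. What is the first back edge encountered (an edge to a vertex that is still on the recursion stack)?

o→m

DFS from p (visiting neighbors in alphabetical order); mark gray on enter, black on exit:
p gray
  q gray
    r gray
      l gray
        m gray
          o gray
            o→m: m is gray → back edge
First back edge: o → m.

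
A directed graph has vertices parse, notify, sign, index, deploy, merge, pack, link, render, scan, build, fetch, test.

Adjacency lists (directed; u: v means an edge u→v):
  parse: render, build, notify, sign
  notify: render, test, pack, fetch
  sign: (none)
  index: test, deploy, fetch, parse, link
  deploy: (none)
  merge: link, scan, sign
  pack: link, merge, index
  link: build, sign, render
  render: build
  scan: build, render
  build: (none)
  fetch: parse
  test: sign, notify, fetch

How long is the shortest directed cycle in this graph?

2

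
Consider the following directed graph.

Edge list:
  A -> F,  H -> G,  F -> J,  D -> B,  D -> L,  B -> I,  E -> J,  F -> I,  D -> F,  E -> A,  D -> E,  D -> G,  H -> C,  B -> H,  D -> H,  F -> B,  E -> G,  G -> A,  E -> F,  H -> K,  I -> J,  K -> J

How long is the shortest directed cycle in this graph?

5

For each vertex v, BFS finds the shortest path from v back to v.
The shortest such closed walk is H → G → A → F → B → H, length 5.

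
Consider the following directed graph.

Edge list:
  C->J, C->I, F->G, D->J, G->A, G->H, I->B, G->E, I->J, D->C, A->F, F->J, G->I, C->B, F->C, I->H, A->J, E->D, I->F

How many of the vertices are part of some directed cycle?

7

A vertex is on a directed cycle iff it belongs to a strongly connected component of size ≥ 2 (or has a self-loop).
The vertices on cycles are {A, C, D, E, F, G, I} — 7 in total.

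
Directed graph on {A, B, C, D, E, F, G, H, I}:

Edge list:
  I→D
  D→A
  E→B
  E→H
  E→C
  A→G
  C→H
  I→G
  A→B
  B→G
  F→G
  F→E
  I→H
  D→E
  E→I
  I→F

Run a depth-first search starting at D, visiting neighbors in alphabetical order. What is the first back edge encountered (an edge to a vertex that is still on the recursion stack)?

I->D

DFS from D (visiting neighbors in alphabetical order); mark gray on enter, black on exit:
D gray
  A gray
    B gray
      G gray
      G black
    B black
    A→G: G black — skip
  A black
  E gray
    E→B: B black — skip
    C gray
      H gray
      H black
    C black
    E→H: H black — skip
    I gray
      I→D: D is gray → back edge
First back edge: I → D.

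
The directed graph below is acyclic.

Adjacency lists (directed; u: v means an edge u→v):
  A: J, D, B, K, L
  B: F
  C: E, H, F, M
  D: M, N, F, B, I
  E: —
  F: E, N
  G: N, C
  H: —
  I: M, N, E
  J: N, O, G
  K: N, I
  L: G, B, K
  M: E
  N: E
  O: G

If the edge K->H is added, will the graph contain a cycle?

No

Adding K→H creates a cycle iff H can already reach K.
Explore from H: no path reaches K. The graph stays acyclic.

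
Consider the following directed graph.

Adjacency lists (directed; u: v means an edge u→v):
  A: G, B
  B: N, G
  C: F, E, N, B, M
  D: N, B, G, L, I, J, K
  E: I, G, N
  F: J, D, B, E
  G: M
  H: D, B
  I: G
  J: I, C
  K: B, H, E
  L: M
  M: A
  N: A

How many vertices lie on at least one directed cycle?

11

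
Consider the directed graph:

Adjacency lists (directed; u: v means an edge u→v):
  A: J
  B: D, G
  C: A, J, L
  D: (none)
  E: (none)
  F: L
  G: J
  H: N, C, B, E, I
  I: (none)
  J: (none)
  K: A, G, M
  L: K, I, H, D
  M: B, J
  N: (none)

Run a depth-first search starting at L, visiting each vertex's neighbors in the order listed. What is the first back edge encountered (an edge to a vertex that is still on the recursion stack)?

DFS from L (visiting each vertex's neighbors in the order listed); mark gray on enter, black on exit:
L gray
  K gray
    A gray
      J gray
      J black
    A black
    G gray
      G→J: J black — skip
    G black
    M gray
      B gray
        D gray
        D black
        B→G: G black — skip
      B black
      M→J: J black — skip
    M black
  K black
  I gray
  I black
  H gray
    N gray
    N black
    C gray
      C→A: A black — skip
      C→J: J black — skip
      C→L: L is gray → back edge
First back edge: C → L.

C->L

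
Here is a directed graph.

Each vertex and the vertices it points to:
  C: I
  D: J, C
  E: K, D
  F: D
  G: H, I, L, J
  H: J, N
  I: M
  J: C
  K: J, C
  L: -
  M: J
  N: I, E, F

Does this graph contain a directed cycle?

DFS with white/gray/black marking, starting from H:
H gray
  J gray
    C gray
      I gray
        M gray
          M→J: J is gray → back edge
Back edge found, so a cycle exists: J → C → I → M → J.

Yes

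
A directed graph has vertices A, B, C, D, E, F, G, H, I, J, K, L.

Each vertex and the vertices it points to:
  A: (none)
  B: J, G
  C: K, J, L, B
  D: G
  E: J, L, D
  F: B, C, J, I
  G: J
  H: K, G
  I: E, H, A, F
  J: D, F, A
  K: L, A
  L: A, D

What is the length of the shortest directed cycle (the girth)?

2

For each vertex v, BFS finds the shortest path from v back to v.
The shortest such closed walk is I → F → I, length 2.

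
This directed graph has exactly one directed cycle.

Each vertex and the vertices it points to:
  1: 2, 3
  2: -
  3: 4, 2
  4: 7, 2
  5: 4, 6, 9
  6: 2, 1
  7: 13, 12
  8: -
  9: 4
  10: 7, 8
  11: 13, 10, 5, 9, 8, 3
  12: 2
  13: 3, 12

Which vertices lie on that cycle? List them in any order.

3, 4, 7, 13

DFS with gray/black marking from 4:
4 gray
  7 gray
    13 gray
      3 gray
        3→4: 4 is gray → back edge
Back edge closes the cycle 4 → 7 → 13 → 3 → 4; its vertices are {3, 4, 7, 13}.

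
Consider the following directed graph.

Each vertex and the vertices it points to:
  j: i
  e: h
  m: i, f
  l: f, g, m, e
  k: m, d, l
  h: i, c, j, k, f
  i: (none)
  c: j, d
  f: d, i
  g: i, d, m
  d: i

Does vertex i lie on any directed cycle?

i lies on a cycle iff there is a path from i back to itself.
Exploring from i, it never reaches itself; equivalently, its strongly connected component is a singleton.

No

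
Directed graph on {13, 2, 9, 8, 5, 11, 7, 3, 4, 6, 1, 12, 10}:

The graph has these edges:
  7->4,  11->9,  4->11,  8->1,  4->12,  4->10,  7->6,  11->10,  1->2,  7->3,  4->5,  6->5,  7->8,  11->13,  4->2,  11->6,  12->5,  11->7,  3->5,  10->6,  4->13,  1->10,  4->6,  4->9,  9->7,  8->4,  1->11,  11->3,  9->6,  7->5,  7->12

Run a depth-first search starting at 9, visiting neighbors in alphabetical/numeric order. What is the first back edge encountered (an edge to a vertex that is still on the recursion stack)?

4->9

DFS from 9 (visiting neighbors in alphabetical/numeric order); mark gray on enter, black on exit:
9 gray
  6 gray
    5 gray
    5 black
  6 black
  7 gray
    3 gray
      3→5: 5 black — skip
    3 black
    4 gray
      2 gray
      2 black
      4→5: 5 black — skip
      4→6: 6 black — skip
      4→9: 9 is gray → back edge
First back edge: 4 → 9.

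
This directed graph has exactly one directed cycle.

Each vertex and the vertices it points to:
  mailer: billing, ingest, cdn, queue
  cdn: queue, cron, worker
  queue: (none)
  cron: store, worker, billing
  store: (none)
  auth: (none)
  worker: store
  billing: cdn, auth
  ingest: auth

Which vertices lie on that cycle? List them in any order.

cdn, cron, billing

DFS with gray/black marking from billing:
billing gray
  cdn gray
    queue gray
    queue black
    cron gray
      store gray
      store black
      worker gray
        worker→store: store black — skip
      worker black
      cron→billing: billing is gray → back edge
Back edge closes the cycle billing → cdn → cron → billing; its vertices are {cdn, cron, billing}.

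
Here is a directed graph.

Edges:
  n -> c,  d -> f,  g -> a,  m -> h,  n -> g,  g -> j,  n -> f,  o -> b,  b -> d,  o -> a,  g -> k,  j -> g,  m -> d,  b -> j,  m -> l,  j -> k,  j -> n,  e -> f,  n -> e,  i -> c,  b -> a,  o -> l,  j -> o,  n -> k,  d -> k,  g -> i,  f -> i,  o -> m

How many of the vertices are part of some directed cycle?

A vertex is on a directed cycle iff it belongs to a strongly connected component of size ≥ 2 (or has a self-loop).
The vertices on cycles are {b, g, j, n, o} — 5 in total.

5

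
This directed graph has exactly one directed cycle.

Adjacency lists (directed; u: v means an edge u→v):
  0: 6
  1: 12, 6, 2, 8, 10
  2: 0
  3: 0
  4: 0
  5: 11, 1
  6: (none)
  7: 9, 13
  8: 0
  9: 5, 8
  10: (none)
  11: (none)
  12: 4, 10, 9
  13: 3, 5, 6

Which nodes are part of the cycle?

DFS with gray/black marking from 5:
5 gray
  11 gray
  11 black
  1 gray
    12 gray
      4 gray
        0 gray
          6 gray
          6 black
        0 black
      4 black
      10 gray
      10 black
      9 gray
        9→5: 5 is gray → back edge
Back edge closes the cycle 5 → 1 → 12 → 9 → 5; its vertices are {1, 5, 9, 12}.

1, 5, 9, 12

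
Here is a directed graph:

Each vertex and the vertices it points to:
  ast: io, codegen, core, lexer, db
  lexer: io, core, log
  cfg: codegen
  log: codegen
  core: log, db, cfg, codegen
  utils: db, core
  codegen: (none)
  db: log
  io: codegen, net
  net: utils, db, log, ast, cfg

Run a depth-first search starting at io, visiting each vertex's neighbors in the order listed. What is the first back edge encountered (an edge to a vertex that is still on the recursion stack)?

ast→io

DFS from io (visiting each vertex's neighbors in the order listed); mark gray on enter, black on exit:
io gray
  codegen gray
  codegen black
  net gray
    utils gray
      db gray
        log gray
          log→codegen: codegen black — skip
        log black
      db black
      core gray
        core→log: log black — skip
        core→db: db black — skip
        cfg gray
          cfg→codegen: codegen black — skip
        cfg black
        core→codegen: codegen black — skip
      core black
    utils black
    net→db: db black — skip
    net→log: log black — skip
    ast gray
      ast→io: io is gray → back edge
First back edge: ast → io.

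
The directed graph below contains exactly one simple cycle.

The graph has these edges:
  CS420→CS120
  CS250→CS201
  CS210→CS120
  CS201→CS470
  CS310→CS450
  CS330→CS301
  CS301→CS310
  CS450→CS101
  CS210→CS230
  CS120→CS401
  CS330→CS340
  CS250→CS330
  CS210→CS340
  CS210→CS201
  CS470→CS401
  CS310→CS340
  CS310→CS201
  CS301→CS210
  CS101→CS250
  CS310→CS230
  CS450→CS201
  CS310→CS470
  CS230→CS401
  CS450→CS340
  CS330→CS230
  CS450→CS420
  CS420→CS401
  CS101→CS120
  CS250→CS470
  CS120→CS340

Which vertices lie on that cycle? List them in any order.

CS101, CS250, CS301, CS310, CS330, CS450

DFS with gray/black marking from CS301:
CS301 gray
  CS210 gray
    CS120 gray
      CS401 gray
      CS401 black
      CS340 gray
      CS340 black
    CS120 black
    CS230 gray
      CS230→CS401: CS401 black — skip
    CS230 black
    CS201 gray
      CS470 gray
        CS470→CS401: CS401 black — skip
      CS470 black
    CS201 black
    CS210→CS340: CS340 black — skip
  CS210 black
  CS310 gray
    CS310→CS470: CS470 black — skip
    CS310→CS201: CS201 black — skip
    CS310→CS230: CS230 black — skip
    CS450 gray
      CS450→CS201: CS201 black — skip
      CS450→CS340: CS340 black — skip
      CS101 gray
        CS250 gray
          CS330 gray
            CS330→CS340: CS340 black — skip
            CS330→CS301: CS301 is gray → back edge
Back edge closes the cycle CS301 → CS310 → CS450 → CS101 → CS250 → CS330 → CS301; its vertices are {CS101, CS250, CS301, CS310, CS330, CS450}.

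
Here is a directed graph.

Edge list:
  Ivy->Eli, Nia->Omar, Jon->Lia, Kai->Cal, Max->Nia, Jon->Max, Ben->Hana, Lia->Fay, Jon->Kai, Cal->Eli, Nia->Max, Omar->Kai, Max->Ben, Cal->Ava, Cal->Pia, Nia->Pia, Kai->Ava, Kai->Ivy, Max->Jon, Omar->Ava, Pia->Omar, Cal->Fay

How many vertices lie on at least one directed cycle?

A vertex is on a directed cycle iff it belongs to a strongly connected component of size ≥ 2 (or has a self-loop).
The vertices on cycles are {Cal, Jon, Kai, Max, Nia, Pia, Omar} — 7 in total.

7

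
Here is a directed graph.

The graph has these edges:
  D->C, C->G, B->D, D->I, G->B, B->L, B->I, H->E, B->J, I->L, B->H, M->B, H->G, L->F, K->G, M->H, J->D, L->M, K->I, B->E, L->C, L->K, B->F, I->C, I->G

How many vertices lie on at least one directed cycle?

10

A vertex is on a directed cycle iff it belongs to a strongly connected component of size ≥ 2 (or has a self-loop).
The vertices on cycles are {B, C, D, G, H, I, J, K, L, M} — 10 in total.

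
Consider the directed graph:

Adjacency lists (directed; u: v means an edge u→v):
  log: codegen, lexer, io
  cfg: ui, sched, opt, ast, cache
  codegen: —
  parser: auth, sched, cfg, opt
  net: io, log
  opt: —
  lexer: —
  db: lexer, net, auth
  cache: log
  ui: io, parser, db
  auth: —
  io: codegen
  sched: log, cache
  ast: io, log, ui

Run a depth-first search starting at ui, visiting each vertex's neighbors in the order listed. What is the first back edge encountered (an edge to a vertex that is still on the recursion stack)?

DFS from ui (visiting each vertex's neighbors in the order listed); mark gray on enter, black on exit:
ui gray
  io gray
    codegen gray
    codegen black
  io black
  parser gray
    auth gray
    auth black
    sched gray
      log gray
        log→codegen: codegen black — skip
        lexer gray
        lexer black
        log→io: io black — skip
      log black
      cache gray
        cache→log: log black — skip
      cache black
    sched black
    cfg gray
      cfg→ui: ui is gray → back edge
First back edge: cfg → ui.

cfg→ui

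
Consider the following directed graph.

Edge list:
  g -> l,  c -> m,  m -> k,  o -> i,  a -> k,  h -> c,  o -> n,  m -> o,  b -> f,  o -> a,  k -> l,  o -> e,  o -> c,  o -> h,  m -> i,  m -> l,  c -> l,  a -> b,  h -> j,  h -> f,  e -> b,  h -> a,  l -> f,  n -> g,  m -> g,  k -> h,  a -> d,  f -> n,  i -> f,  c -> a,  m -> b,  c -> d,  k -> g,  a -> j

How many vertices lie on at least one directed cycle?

10

A vertex is on a directed cycle iff it belongs to a strongly connected component of size ≥ 2 (or has a self-loop).
The vertices on cycles are {a, c, f, g, h, k, l, m, n, o} — 10 in total.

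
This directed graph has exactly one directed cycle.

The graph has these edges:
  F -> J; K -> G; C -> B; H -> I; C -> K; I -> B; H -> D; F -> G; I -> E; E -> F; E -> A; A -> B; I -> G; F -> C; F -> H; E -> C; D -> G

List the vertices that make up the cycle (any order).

E, F, H, I

DFS with gray/black marking from E:
E gray
  A gray
    B gray
    B black
  A black
  C gray
    C→B: B black — skip
    K gray
      G gray
      G black
    K black
  C black
  F gray
    H gray
      I gray
        I→G: G black — skip
        I→B: B black — skip
        I→E: E is gray → back edge
Back edge closes the cycle E → F → H → I → E; its vertices are {E, F, H, I}.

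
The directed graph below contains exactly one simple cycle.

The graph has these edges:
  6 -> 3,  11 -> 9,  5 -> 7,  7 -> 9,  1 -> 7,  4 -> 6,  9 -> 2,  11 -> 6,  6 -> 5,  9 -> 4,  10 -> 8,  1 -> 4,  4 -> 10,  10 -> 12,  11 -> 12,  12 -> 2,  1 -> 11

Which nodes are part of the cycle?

4, 5, 6, 7, 9

DFS with gray/black marking from 4:
4 gray
  6 gray
    3 gray
    3 black
    5 gray
      7 gray
        9 gray
          2 gray
          2 black
          9→4: 4 is gray → back edge
Back edge closes the cycle 4 → 6 → 5 → 7 → 9 → 4; its vertices are {4, 5, 6, 7, 9}.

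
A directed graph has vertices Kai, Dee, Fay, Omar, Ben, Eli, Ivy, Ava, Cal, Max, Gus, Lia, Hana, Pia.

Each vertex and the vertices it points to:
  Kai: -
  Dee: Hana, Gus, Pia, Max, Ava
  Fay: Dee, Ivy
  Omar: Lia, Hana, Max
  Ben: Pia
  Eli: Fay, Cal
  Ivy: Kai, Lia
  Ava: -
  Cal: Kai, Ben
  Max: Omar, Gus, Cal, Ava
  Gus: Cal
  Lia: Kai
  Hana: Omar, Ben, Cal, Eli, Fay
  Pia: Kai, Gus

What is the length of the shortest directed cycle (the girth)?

2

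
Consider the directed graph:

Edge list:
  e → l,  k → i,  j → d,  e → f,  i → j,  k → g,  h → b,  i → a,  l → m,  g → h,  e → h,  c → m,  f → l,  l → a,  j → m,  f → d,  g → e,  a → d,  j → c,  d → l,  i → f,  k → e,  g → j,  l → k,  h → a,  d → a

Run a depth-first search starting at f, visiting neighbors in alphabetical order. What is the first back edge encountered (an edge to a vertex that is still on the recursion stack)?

DFS from f (visiting neighbors in alphabetical order); mark gray on enter, black on exit:
f gray
  d gray
    a gray
      a→d: d is gray → back edge
First back edge: a → d.

a->d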